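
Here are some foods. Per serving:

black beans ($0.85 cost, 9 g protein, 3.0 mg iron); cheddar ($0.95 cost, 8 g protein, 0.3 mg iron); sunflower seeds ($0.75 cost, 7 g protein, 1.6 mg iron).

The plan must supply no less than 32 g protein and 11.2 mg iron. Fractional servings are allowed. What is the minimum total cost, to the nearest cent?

$3.17

An LP optimum is at a vertex; with two nutrient constraints at most two foods are used. Check each candidate.
black beans only: max(32/9, 11.2/3.0) = 3.733 servings → $3.17.
cheddar only: max(32/8, 11.2/0.3) = 37.33 servings → $35.47.
sunflower seeds only: max(32/7, 11.2/1.6) = 7 servings → $5.25.
black beans + cheddar: intersection lies outside the first quadrant.
black beans + sunflower seeds with both targets exact would need a negative amount; discard.
cheddar + sunflower seeds with both targets exact would need a negative amount; discard.
The minimum over all feasible corners is $3.17.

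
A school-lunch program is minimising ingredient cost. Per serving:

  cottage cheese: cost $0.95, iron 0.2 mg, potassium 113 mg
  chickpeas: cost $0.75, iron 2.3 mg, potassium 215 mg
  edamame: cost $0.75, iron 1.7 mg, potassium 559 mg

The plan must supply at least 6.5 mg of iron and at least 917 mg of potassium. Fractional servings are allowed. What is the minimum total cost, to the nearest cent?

$2.27

Two binding constraints pin down two serving amounts, so the optimal mix uses at most two foods. The candidates are each food alone (scaled to the tighter of iron/potassium) and each pair with both constraints tight.
cottage cheese only: max(6.5/0.2, 917/113) = 32.5 servings → $30.88.
chickpeas only: max(6.5/2.3, 917/215) = 4.265 servings → $3.20.
edamame only: max(6.5/1.7, 917/559) = 3.824 servings → $2.87.
cottage cheese + chickpeas with both tight: 3.281 servings and 2.541 servings → $5.02.
cottage cheese + edamame: the both-tight solution has a negative serving — not a feasible corner.
chickpeas + edamame with both tight: 2.255 servings and 0.7733 servings → $2.27.
The minimum over all feasible corners is $2.27.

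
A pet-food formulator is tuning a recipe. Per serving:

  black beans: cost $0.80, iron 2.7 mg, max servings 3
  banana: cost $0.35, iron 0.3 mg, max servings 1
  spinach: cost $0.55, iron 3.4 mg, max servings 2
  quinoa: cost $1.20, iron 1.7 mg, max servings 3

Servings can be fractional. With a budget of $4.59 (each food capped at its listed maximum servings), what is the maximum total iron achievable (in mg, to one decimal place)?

16.4 mg

Iron per dollar: spinach 6.182, black beans 3.375, quinoa 1.417, banana 0.8571.
Take 2 servings of spinach: spends $1.10, +6.8 mg iron (running total 6.8 mg).
Take 3 servings of black beans: spends $2.40, +8.1 mg iron (running total 14.9 mg).
Take 0.9083 servings of quinoa: spends $1.09, +1.5 mg iron (running total 16.4 mg).
Filling greedily by iron-per-dollar is optimal for one linear limit, giving 16.4 mg.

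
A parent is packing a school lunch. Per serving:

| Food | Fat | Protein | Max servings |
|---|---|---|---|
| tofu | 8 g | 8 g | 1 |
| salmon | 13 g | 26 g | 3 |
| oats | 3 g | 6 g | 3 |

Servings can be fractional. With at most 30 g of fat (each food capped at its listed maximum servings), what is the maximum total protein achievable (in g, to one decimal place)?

60.0 g

Protein per g fat: salmon 2, oats 2, tofu 1.
Take 2.308 servings of salmon: uses 30 g fat, +60.0 g protein (running total 60.0 g).
Filling greedily by protein-per-g fat is optimal for one linear limit, giving 60.0 g.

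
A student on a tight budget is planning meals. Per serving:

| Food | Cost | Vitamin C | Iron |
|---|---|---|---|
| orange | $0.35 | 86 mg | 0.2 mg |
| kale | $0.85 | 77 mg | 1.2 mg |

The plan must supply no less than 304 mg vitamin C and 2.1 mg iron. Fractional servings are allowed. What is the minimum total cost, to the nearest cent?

With two linear requirements the optimum uses one or two foods; enumerate the corners.
orange only: max(304/86, 2.1/0.2) = 10.5 servings → $3.67.
kale only: max(304/77, 2.1/1.2) = 3.948 servings → $3.36.
orange + kale with both tight: 2.313 servings and 1.364 servings → $1.97.
Cheapest feasible corner: $1.97.

$1.97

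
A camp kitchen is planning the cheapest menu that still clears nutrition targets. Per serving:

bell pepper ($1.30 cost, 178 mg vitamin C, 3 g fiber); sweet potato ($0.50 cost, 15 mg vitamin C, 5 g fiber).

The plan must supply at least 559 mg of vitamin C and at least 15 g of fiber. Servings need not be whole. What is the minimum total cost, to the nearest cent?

$4.54

Compare the cost at each extreme point of the feasible region.
bell pepper only: max(559/178, 15/3) = 5 servings → $6.50.
sweet potato only: max(559/15, 15/5) = 37.27 servings → $18.63.
bell pepper + sweet potato with both tight: 3.041 servings and 1.175 servings → $4.54.
So the least-cost plan costs $4.54.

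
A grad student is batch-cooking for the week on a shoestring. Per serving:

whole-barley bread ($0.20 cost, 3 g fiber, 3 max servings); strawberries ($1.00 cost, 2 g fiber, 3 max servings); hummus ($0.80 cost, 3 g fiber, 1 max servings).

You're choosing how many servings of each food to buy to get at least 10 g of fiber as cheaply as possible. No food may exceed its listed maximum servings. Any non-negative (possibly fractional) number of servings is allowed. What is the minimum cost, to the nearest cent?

$0.87

Cost per g of fiber: whole-barley bread $0.0667, hummus $0.2667, strawberries $0.5000.
Take 3 servings of whole-barley bread: +9.0 g fiber for $0.60 (total $0.60, still need 1.0 g).
Take 0.3333 servings of hummus: +1.0 g fiber for $0.27 (total $0.87, still need 0.0 g).
Filling from the cheapest source first is optimal under one linear minimum: $0.87.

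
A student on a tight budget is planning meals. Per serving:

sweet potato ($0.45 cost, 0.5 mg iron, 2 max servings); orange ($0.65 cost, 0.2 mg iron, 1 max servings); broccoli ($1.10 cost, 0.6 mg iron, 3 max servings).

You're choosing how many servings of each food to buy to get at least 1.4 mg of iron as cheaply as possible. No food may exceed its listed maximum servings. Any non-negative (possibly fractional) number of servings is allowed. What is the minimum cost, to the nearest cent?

Cost per mg of iron: sweet potato $0.9000, broccoli $1.8333, orange $3.2500.
Take 2 servings of sweet potato: +1.0 mg iron for $0.90 (total $0.90, still need 0.4 mg).
Take 0.6667 servings of broccoli: +0.4 mg iron for $0.73 (total $1.63, still need 0.0 mg).
Greedy by cheapest-per-mg is optimal for a single linear constraint, so the minimum cost is $1.63.

$1.63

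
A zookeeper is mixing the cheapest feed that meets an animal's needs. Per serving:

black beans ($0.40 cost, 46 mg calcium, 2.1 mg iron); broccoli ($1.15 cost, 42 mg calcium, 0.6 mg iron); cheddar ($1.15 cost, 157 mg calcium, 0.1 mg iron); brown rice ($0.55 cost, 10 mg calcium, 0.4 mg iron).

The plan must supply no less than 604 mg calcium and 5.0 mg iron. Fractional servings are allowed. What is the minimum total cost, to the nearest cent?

$4.56

With two linear requirements the optimum uses one or two foods; enumerate the corners.
black beans only: max(604/46, 5.0/2.1) = 13.13 servings → $5.25.
broccoli only: max(604/42, 5.0/0.6) = 14.38 servings → $16.54.
cheddar only: max(604/157, 5.0/0.1) = 50 servings → $57.50.
brown rice only: max(604/10, 5.0/0.4) = 60.4 servings → $33.22.
black beans + broccoli with both targets exact would need a negative amount; discard.
black beans + cheddar with both tight: 2.229 servings and 3.194 servings → $4.56.
black beans + brown rice with both targets exact would need a negative amount; discard.
broccoli + cheddar with both tight: 8.051 servings and 1.693 servings → $11.21.
broccoli + brown rice with both targets exact would need a negative amount; discard.
cheddar + brown rice with both tight: 3.1 servings and 11.72 servings → $10.01.
Cheapest feasible corner: $4.56.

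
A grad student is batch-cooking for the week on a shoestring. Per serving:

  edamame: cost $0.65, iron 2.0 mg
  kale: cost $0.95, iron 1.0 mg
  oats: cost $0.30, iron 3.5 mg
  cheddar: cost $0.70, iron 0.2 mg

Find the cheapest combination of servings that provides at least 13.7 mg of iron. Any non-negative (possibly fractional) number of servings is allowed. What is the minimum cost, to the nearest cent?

Cost per mg of iron: oats $0.0857, edamame $0.3250, kale $0.9500, cheddar $3.5000.
With no serving limits, use only oats: 13.7 mg / 3.5 mg = 3.914 servings × $0.30 = $1.17.

$1.17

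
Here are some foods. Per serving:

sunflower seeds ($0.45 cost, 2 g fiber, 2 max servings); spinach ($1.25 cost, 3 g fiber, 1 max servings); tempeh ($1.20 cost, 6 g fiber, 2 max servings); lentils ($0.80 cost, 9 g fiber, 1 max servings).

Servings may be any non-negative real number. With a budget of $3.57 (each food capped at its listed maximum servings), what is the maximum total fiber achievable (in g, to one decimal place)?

Fiber per dollar: lentils 11.25, tempeh 5, sunflower seeds 4.444, spinach 2.4.
Take 1 serving of lentils: spends $0.80, +9.0 g fiber (running total 9.0 g).
Take 2 servings of tempeh: spends $2.40, +12.0 g fiber (running total 21.0 g).
Take 0.8222 servings of sunflower seeds: spends $0.37, +1.6 g fiber (running total 22.6 g).
Greedy by best ratio exhausts the cost allowance optimally: 22.6 g.

22.6 g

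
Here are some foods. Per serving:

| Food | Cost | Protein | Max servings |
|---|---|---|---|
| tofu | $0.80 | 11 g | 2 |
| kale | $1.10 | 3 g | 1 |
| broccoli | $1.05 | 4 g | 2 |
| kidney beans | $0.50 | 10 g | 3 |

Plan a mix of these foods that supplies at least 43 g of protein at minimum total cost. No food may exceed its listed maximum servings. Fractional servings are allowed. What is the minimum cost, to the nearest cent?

$2.45

Cost per g of protein: kidney beans $0.0500, tofu $0.0727, broccoli $0.2625, kale $0.3667.
Take 3 servings of kidney beans: +30.0 g protein for $1.50 (total $1.50, still need 13.0 g).
Take 1.182 servings of tofu: +13.0 g protein for $0.95 (total $2.45, still need 0.0 g).
Filling from the cheapest source first is optimal under one linear minimum: $2.45.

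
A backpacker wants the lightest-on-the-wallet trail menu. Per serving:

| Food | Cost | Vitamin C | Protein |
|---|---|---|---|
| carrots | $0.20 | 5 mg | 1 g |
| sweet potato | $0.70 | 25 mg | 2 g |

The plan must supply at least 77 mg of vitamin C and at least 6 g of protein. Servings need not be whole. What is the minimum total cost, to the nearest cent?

$2.16

The cheapest plan sits at a corner of the feasible region — with two constraints it uses at most two foods.
carrots only: max(77/5, 6/1) = 15.4 servings → $3.08.
sweet potato only: max(77/25, 6/2) = 3.08 servings → $2.16.
carrots + sweet potato: intersection lies outside the first quadrant.
Cheapest feasible corner: $2.16.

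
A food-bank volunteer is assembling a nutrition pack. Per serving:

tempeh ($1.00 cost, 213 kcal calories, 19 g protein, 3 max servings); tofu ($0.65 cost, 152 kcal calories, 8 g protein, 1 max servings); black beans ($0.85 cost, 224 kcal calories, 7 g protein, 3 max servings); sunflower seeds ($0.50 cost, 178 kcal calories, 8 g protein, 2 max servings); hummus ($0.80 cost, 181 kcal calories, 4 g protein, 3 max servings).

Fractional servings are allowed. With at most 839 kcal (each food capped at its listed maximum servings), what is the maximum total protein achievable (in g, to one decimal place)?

67.2 g

Protein per kcal: tempeh 0.0892, tofu 0.05263, sunflower seeds 0.04494, black beans 0.03125, hummus 0.0221.
Take 3 servings of tempeh: uses 639 kcal, +57.0 g protein (running total 57.0 g).
Take 1 serving of tofu: uses 152 kcal, +8.0 g protein (running total 65.0 g).
Take 0.2697 servings of sunflower seeds: uses 48 kcal, +2.2 g protein (running total 67.2 g).
Filling greedily by protein-per-kcal is optimal for one linear limit, giving 67.2 g.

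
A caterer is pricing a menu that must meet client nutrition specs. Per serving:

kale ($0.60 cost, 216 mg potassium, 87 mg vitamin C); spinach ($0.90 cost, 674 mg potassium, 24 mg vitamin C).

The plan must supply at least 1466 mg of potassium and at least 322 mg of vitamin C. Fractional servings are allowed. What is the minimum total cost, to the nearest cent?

$3.02

Compare the cost at each extreme point of the feasible region.
kale only: max(1466/216, 322/87) = 6.787 servings → $4.07.
spinach only: max(1466/674, 322/24) = 13.42 servings → $12.07.
kale + spinach with both tight: 3.402 servings and 1.085 servings → $3.02.
The minimum over all feasible corners is $3.02.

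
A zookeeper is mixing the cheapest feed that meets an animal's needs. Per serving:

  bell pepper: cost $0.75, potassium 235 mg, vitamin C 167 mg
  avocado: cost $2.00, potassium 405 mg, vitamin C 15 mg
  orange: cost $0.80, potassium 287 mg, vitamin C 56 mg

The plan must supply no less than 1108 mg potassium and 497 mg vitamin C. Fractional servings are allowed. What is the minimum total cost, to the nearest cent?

At the optimum either one food covers both requirements or two foods hit both targets exactly; no other combination can be cheaper.
bell pepper only: max(1108/235, 497/167) = 4.715 servings → $3.54.
avocado only: max(1108/405, 497/15) = 33.13 servings → $66.27.
orange only: max(1108/287, 497/56) = 8.875 servings → $7.10.
bell pepper + avocado with both tight: 2.88 servings and 1.064 servings → $4.29.
bell pepper + orange with both tight: 2.318 servings and 1.963 servings → $3.31.
avocado + orange with both targets exact would need a negative amount; discard.
The minimum over all feasible corners is $3.31.

$3.31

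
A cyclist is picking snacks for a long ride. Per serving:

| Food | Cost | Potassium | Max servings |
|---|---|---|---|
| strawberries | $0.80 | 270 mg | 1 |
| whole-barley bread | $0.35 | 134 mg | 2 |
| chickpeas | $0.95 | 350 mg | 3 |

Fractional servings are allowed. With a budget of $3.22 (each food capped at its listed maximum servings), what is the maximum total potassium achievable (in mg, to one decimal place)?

Potassium per dollar: whole-barley bread 382.9, chickpeas 368.4, strawberries 337.5.
Take 2 servings of whole-barley bread: spends $0.70, +268.0 mg potassium (running total 268.0 mg).
Take 2.653 servings of chickpeas: spends $2.52, +928.4 mg potassium (running total 1196.4 mg).
Greedy by best ratio exhausts the cost allowance optimally: 1196.4 mg.

1196.4 mg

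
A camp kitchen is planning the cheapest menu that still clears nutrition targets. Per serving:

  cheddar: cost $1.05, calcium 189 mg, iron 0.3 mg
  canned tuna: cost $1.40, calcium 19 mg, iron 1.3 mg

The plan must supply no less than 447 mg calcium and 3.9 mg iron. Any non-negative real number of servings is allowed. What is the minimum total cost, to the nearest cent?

Compare the cost at each extreme point of the feasible region.
cheddar only: max(447/189, 3.9/0.3) = 13 servings → $13.65.
canned tuna only: max(447/19, 3.9/1.3) = 23.53 servings → $32.94.
cheddar + canned tuna with both tight: 2.112 servings and 2.513 servings → $5.74.
Cheapest feasible corner: $5.74.

$5.74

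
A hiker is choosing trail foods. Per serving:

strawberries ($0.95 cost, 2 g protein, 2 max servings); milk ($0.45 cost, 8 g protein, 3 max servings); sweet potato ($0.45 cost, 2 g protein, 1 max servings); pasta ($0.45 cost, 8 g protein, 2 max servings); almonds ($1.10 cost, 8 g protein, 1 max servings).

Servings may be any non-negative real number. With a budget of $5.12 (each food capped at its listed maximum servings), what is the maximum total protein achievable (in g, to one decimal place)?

52.8 g

Protein per dollar: milk 17.78, pasta 17.78, almonds 7.273, sweet potato 4.444, strawberries 2.105.
Take 3 servings of milk: spends $1.35, +24.0 g protein (running total 24.0 g).
Take 2 servings of pasta: spends $0.90, +16.0 g protein (running total 40.0 g).
Take 1 serving of almonds: spends $1.10, +8.0 g protein (running total 48.0 g).
Take 1 serving of sweet potato: spends $0.45, +2.0 g protein (running total 50.0 g).
Take 1.389 servings of strawberries: spends $1.32, +2.8 g protein (running total 52.8 g).
Greedy by best ratio exhausts the cost allowance optimally: 52.8 g.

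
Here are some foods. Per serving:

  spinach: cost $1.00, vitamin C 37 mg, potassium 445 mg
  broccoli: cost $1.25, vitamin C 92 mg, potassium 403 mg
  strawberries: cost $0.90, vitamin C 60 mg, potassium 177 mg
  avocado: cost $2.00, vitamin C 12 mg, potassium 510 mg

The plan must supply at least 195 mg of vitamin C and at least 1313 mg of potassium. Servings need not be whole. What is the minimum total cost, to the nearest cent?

$3.46

The cheapest plan sits at a corner of the feasible region — with two constraints it uses at most two foods.
spinach only: max(195/37, 1313/445) = 5.27 servings → $5.27.
broccoli only: max(195/92, 1313/403) = 3.258 servings → $4.07.
strawberries only: max(195/60, 1313/177) = 7.418 servings → $6.68.
avocado only: max(195/12, 1313/510) = 16.25 servings → $32.50.
spinach + broccoli with both tight: 1.622 servings and 1.467 servings → $3.46.
spinach + strawberries with both tight: 2.197 servings and 1.895 servings → $3.90.
spinach + avocado: intersection lies outside the first quadrant.
broccoli + strawberries with both targets exact would need a negative amount; discard.
broccoli + avocado with both tight: 1.989 servings and 1.003 servings → $4.49.
strawberries + avocado with both tight: 2.939 servings and 1.554 servings → $5.75.
Cheapest feasible corner: $3.46.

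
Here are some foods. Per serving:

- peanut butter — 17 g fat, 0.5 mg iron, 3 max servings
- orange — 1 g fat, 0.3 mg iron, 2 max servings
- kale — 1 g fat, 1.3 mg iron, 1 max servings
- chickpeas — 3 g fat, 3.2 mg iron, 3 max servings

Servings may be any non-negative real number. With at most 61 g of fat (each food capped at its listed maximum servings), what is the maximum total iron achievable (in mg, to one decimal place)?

Iron per g fat: kale 1.3, chickpeas 1.067, orange 0.3, peanut butter 0.02941.
Take 1 serving of kale: uses 1 g fat, +1.3 mg iron (running total 1.3 mg).
Take 3 servings of chickpeas: uses 9 g fat, +9.6 mg iron (running total 10.9 mg).
Take 2 servings of orange: uses 2 g fat, +0.6 mg iron (running total 11.5 mg).
Take 2.882 servings of peanut butter: uses 49 g fat, +1.4 mg iron (running total 12.9 mg).
Filling greedily by iron-per-g fat is optimal for one linear limit, giving 12.9 mg.

12.9 mg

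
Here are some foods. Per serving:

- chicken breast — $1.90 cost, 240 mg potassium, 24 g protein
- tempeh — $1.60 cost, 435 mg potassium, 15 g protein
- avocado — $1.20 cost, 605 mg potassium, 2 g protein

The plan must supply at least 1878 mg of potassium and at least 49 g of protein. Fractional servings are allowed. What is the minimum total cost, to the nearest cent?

For a min-cost LP with two ≥-constraints, a basic feasible solution has at most two positive variables.
chicken breast only: max(1878/240, 49/24) = 7.825 servings → $14.87.
tempeh only: max(1878/435, 49/15) = 4.317 servings → $6.91.
avocado only: max(1878/605, 49/2) = 24.5 servings → $29.40.
chicken breast + tempeh with both targets exact would need a negative amount; discard.
chicken breast + avocado with both tight: 1.844 servings and 2.373 servings → $6.35.
tempeh + avocado with both tight: 3.155 servings and 0.8355 servings → $6.05.
Cheapest feasible corner: $6.05.

$6.05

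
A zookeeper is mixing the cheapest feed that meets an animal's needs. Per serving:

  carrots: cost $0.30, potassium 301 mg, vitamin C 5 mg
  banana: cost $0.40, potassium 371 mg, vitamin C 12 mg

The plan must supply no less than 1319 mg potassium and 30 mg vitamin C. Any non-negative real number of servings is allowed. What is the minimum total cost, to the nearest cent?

At the optimum either one food covers both requirements or two foods hit both targets exactly; no other combination can be cheaper.
carrots only: max(1319/301, 30/5) = 6 servings → $1.80.
banana only: max(1319/371, 30/12) = 3.555 servings → $1.42.
carrots + banana with both tight: 2.674 servings and 1.386 servings → $1.36.
Cheapest feasible corner: $1.36.

$1.36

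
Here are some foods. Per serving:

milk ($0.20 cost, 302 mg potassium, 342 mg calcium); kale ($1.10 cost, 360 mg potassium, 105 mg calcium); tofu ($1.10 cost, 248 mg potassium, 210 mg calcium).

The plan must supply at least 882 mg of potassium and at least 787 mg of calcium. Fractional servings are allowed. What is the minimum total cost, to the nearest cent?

$0.58

For a min-cost LP with two ≥-constraints, a basic feasible solution has at most two positive variables.
milk only: max(882/302, 787/342) = 2.921 servings → $0.58.
kale only: max(882/360, 787/105) = 7.495 servings → $8.24.
tofu only: max(882/248, 787/210) = 3.748 servings → $4.12.
milk + kale with both tight: 2.086 servings and 0.6998 servings → $1.19.
milk + tofu with both tight: 0.4653 servings and 2.99 servings → $3.38.
kale + tofu with both targets exact would need a negative amount; discard.
Cheapest feasible corner: $0.58.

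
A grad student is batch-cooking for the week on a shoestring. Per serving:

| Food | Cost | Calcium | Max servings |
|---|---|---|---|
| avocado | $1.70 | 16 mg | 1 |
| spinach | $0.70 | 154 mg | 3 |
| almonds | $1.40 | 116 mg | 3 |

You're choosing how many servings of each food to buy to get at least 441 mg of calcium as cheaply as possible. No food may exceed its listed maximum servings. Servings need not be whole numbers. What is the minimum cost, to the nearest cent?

Cost per mg of calcium: spinach $0.0045, almonds $0.0121, avocado $0.1062.
Take 2.864 servings of spinach: +441.0 mg calcium for $2.00 (total $2.00, still need 0.0 mg).
Greedy by cheapest-per-mg is optimal for a single linear constraint, so the minimum cost is $2.00.

$2.00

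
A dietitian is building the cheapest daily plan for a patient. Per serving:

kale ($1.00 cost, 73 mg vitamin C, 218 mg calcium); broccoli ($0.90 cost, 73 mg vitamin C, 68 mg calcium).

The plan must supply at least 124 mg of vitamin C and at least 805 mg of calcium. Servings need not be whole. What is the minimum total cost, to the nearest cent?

$3.69

Compare the cost at each extreme point of the feasible region.
kale only: max(124/73, 805/218) = 3.693 servings → $3.69.
broccoli only: max(124/73, 805/68) = 11.84 servings → $10.65.
kale + broccoli: intersection lies outside the first quadrant.
Cheapest feasible corner: $3.69.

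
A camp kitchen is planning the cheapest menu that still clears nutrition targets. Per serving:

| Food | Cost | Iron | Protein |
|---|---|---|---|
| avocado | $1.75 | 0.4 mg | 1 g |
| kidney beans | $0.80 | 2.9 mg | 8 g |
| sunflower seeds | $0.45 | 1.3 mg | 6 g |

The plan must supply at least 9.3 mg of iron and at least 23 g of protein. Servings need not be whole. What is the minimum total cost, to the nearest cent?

$2.57

Two binding constraints pin down two serving amounts, so the optimal mix uses at most two foods. The candidates are each food alone (scaled to the tighter of iron/protein) and each pair with both constraints tight.
avocado only: max(9.3/0.4, 23/1) = 23.25 servings → $40.69.
kidney beans only: max(9.3/2.9, 23/8) = 3.207 servings → $2.57.
sunflower seeds only: max(9.3/1.3, 23/6) = 7.154 servings → $3.22.
avocado + kidney beans with both targets exact would need a negative amount; discard.
avocado + sunflower seeds with both targets exact would need a negative amount; discard.
kidney beans + sunflower seeds: intersection lies outside the first quadrant.
The minimum over all feasible corners is $2.57.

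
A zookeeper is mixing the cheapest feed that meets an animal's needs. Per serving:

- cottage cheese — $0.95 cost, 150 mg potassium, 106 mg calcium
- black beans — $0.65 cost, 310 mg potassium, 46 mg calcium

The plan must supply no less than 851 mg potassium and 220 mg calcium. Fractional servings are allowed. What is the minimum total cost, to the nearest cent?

$2.50

An LP optimum is at a vertex; with two nutrient constraints at most two foods are used. Check each candidate.
cottage cheese only: max(851/150, 220/106) = 5.673 servings → $5.39.
black beans only: max(851/310, 220/46) = 4.783 servings → $3.11.
cottage cheese + black beans with both tight: 1.119 servings and 2.204 servings → $2.50.
So the least-cost plan costs $2.50.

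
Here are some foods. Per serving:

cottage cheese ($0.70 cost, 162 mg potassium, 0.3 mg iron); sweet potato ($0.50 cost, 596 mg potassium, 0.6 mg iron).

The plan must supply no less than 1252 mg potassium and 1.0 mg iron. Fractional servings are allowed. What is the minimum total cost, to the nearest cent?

$1.05

An LP optimum is at a vertex; with two nutrient constraints at most two foods are used. Check each candidate.
cottage cheese only: max(1252/162, 1.0/0.3) = 7.728 servings → $5.41.
sweet potato only: max(1252/596, 1.0/0.6) = 2.101 servings → $1.05.
cottage cheese + sweet potato: intersection lies outside the first quadrant.
Cheapest feasible corner: $1.05.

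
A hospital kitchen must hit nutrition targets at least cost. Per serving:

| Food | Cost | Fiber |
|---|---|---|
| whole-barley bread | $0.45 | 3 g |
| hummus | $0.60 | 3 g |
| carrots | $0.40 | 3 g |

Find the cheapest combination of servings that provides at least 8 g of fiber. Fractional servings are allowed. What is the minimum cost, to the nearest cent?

Cost per g of fiber: carrots $0.1333, whole-barley bread $0.1500, hummus $0.2000.
With no serving limits, use only carrots: 8 g / 3 g = 2.667 servings × $0.40 = $1.07.

$1.07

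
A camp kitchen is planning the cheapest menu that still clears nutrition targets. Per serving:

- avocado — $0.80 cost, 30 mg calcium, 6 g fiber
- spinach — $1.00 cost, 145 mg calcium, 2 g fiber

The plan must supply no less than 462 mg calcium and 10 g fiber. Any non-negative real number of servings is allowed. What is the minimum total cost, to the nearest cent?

This is a tiny linear program; its minimum lies at a vertex of the feasible set. List the vertices and price them.
avocado only: max(462/30, 10/6) = 15.4 servings → $12.32.
spinach only: max(462/145, 10/2) = 5 servings → $5.00.
avocado + spinach with both tight: 0.6494 servings and 3.052 servings → $3.57.
So the least-cost plan costs $3.57.

$3.57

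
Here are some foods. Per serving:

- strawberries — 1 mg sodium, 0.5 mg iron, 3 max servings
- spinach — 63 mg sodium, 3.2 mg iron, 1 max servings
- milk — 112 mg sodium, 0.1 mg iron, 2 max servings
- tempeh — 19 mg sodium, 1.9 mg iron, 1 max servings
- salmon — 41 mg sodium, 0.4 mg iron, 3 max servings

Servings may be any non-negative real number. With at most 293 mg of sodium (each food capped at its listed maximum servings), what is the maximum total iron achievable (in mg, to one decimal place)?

7.9 mg

Iron per mg sodium: strawberries 0.5, tempeh 0.1, spinach 0.05079, salmon 0.009756, milk 0.0008929.
Take 3 servings of strawberries: uses 3 mg sodium, +1.5 mg iron (running total 1.5 mg).
Take 1 serving of tempeh: uses 19 mg sodium, +1.9 mg iron (running total 3.4 mg).
Take 1 serving of spinach: uses 63 mg sodium, +3.2 mg iron (running total 6.6 mg).
Take 3 servings of salmon: uses 123 mg sodium, +1.2 mg iron (running total 7.8 mg).
Take 0.7589 servings of milk: uses 85 mg sodium, +0.1 mg iron (running total 7.9 mg).
Filling greedily by iron-per-mg sodium is optimal for one linear limit, giving 7.9 mg.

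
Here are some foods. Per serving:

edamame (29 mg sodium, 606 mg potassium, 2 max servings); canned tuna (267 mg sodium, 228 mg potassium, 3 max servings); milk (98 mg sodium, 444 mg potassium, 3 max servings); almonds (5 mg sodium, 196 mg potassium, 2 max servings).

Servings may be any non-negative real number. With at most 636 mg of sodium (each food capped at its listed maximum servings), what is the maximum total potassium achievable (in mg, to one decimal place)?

3170.0 mg

Potassium per mg sodium: almonds 39.2, edamame 20.9, milk 4.531, canned tuna 0.8539.
Take 2 servings of almonds: uses 10 mg sodium, +392.0 mg potassium (running total 392.0 mg).
Take 2 servings of edamame: uses 58 mg sodium, +1212.0 mg potassium (running total 1604.0 mg).
Take 3 servings of milk: uses 294 mg sodium, +1332.0 mg potassium (running total 2936.0 mg).
Take 1.026 servings of canned tuna: uses 274 mg sodium, +234.0 mg potassium (running total 3170.0 mg).
Greedy by best ratio exhausts the sodium allowance optimally: 3170.0 mg.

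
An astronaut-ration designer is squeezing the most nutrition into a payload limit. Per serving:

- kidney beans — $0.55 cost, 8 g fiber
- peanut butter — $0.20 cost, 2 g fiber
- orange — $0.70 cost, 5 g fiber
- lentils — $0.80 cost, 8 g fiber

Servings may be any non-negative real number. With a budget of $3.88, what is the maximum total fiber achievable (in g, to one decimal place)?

56.4 g

Fiber per dollar: kidney beans 14.55, peanut butter 10, lentils 10, orange 7.143.
With no serving limits, spend the whole cost allowance on kidney beans: $3.88 / $0.55 × 8 g = 56.4 g.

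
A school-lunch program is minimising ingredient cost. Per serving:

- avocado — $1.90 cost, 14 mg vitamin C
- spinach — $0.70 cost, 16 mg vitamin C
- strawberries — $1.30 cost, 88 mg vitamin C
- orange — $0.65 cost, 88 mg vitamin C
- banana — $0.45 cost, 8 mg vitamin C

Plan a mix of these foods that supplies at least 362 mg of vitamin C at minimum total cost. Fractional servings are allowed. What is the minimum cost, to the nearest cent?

$2.67

Cost per mg of vitamin C: orange $0.0074, strawberries $0.0148, spinach $0.0437, banana $0.0563, avocado $0.1357.
With no serving limits, use only orange: 362 mg / 88 mg = 4.114 servings × $0.65 = $2.67.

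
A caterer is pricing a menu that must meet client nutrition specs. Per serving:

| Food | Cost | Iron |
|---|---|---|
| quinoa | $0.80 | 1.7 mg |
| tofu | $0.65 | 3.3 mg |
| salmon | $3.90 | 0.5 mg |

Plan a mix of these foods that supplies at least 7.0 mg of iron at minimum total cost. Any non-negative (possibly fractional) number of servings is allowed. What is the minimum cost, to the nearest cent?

$1.38

Cost per mg of iron: tofu $0.1970, quinoa $0.4706, salmon $7.8000.
With no serving limits, use only tofu: 7.0 mg / 3.3 mg = 2.121 servings × $0.65 = $1.38.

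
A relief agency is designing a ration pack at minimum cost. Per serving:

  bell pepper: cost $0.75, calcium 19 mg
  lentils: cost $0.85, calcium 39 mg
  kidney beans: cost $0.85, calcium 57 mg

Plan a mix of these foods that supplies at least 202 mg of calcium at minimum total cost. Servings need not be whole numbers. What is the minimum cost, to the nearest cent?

Cost per mg of calcium: kidney beans $0.0149, lentils $0.0218, bell pepper $0.0395.
With no serving limits, use only kidney beans: 202 mg / 57 mg = 3.544 servings × $0.85 = $3.01.

$3.01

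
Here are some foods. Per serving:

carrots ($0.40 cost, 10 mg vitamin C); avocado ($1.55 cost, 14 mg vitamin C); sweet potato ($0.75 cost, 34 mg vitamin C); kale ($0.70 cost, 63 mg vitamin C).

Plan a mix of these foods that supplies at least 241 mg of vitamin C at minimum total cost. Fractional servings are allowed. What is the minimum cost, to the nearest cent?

$2.68

Cost per mg of vitamin C: kale $0.0111, sweet potato $0.0221, carrots $0.0400, avocado $0.1107.
With no serving limits, use only kale: 241 mg / 63 mg = 3.825 servings × $0.70 = $2.68.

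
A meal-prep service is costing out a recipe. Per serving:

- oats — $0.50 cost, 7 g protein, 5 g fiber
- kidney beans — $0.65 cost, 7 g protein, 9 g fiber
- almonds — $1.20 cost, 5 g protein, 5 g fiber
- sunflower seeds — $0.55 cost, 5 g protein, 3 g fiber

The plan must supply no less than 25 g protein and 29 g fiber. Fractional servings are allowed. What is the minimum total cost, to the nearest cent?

$2.20

This is a tiny linear program; its minimum lies at a vertex of the feasible set. List the vertices and price them.
oats only: max(25/7, 29/5) = 5.8 servings → $2.90.
kidney beans only: max(25/7, 29/9) = 3.571 servings → $2.32.
almonds only: max(25/5, 29/5) = 5.8 servings → $6.96.
sunflower seeds only: max(25/5, 29/3) = 9.667 servings → $5.32.
oats + kidney beans with both tight: 0.7857 servings and 2.786 servings → $2.20.
oats + almonds: the both-tight solution has a negative serving — not a feasible corner.
oats + sunflower seeds with both targets exact would need a negative amount; discard.
kidney beans + almonds with both tight: 2 servings and 2.2 servings → $3.94.
kidney beans + sunflower seeds with both tight: 2.917 servings and 0.9167 servings → $2.40.
almonds + sunflower seeds with both targets exact would need a negative amount; discard.
So the least-cost plan costs $2.20.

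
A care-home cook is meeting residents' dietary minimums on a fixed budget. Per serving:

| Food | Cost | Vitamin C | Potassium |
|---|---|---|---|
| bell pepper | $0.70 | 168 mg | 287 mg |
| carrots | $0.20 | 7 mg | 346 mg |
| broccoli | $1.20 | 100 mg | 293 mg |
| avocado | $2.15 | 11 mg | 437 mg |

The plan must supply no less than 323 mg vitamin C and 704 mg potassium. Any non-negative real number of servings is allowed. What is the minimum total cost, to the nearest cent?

At the optimum either one food covers both requirements or two foods hit both targets exactly; no other combination can be cheaper.
bell pepper only: max(323/168, 704/287) = 2.453 servings → $1.72.
carrots only: max(323/7, 704/346) = 46.14 servings → $9.23.
broccoli only: max(323/100, 704/293) = 3.23 servings → $3.88.
avocado only: max(323/11, 704/437) = 29.36 servings → $63.13.
bell pepper + carrots with both tight: 1.904 servings and 0.4557 servings → $1.42.
bell pepper + broccoli with both tight: 1.181 servings and 1.246 servings → $2.32.
bell pepper + avocado with both tight: 1.899 servings and 0.364 servings → $2.11.
carrots + broccoli: the both-tight solution has a negative serving — not a feasible corner.
carrots + avocado: intersection lies outside the first quadrant.
broccoli + avocado: intersection lies outside the first quadrant.
So the least-cost plan costs $1.42.

$1.42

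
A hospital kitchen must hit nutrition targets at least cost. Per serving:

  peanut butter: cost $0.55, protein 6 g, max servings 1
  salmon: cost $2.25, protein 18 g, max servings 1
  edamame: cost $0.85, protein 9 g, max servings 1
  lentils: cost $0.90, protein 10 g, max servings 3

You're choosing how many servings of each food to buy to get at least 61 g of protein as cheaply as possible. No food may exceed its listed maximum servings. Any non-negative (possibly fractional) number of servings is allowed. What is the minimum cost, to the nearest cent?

Cost per g of protein: lentils $0.0900, peanut butter $0.0917, edamame $0.0944, salmon $0.1250.
Take 3 servings of lentils: +30.0 g protein for $2.70 (total $2.70, still need 31.0 g).
Take 1 serving of peanut butter: +6.0 g protein for $0.55 (total $3.25, still need 25.0 g).
Take 1 serving of edamame: +9.0 g protein for $0.85 (total $4.10, still need 16.0 g).
Take 0.8889 servings of salmon: +16.0 g protein for $2.00 (total $6.10, still need 0.0 g).
Filling from the cheapest source first is optimal under one linear minimum: $6.10.

$6.10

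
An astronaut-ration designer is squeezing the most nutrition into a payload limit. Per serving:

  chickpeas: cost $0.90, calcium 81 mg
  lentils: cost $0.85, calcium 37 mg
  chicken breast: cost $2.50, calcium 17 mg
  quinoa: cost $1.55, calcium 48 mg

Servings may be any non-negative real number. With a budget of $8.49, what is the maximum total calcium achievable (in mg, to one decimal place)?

764.1 mg

Calcium per dollar: chickpeas 90, lentils 43.53, quinoa 30.97, chicken breast 6.8.
With no serving limits, spend the whole cost allowance on chickpeas: $8.49 / $0.90 × 81 mg = 764.1 mg.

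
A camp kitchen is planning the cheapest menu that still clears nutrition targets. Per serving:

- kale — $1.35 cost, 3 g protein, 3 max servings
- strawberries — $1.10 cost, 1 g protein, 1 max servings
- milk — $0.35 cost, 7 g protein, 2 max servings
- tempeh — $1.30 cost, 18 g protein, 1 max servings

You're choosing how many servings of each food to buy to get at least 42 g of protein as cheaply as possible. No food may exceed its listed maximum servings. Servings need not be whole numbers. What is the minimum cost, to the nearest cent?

$7.15

Cost per g of protein: milk $0.0500, tempeh $0.0722, kale $0.4500, strawberries $1.1000.
Take 2 servings of milk: +14.0 g protein for $0.70 (total $0.70, still need 28.0 g).
Take 1 serving of tempeh: +18.0 g protein for $1.30 (total $2.00, still need 10.0 g).
Take 3 servings of kale: +9.0 g protein for $4.05 (total $6.05, still need 1.0 g).
Take 1 serving of strawberries: +1.0 g protein for $1.10 (total $7.15, still need 0.0 g).
Filling from the cheapest source first is optimal under one linear minimum: $7.15.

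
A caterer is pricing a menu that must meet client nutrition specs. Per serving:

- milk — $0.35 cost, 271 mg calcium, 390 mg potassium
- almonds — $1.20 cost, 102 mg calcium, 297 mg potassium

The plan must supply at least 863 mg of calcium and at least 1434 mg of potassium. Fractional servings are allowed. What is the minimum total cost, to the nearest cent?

At the optimum either one food covers both requirements or two foods hit both targets exactly; no other combination can be cheaper.
milk only: max(863/271, 1434/390) = 3.677 servings → $1.29.
almonds only: max(863/102, 1434/297) = 8.461 servings → $10.15.
milk + almonds with both tight: 2.703 servings and 1.279 servings → $2.48.
So the least-cost plan costs $1.29.

$1.29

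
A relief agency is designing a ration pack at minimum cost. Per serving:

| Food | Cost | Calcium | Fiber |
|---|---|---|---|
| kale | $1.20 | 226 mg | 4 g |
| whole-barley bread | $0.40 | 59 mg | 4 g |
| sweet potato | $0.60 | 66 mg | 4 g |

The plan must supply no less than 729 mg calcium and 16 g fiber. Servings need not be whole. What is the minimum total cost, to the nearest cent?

$3.96

An LP optimum is at a vertex; with two nutrient constraints at most two foods are used. Check each candidate.
kale only: max(729/226, 16/4) = 4 servings → $4.80.
whole-barley bread only: max(729/59, 16/4) = 12.36 servings → $4.94.
sweet potato only: max(729/66, 16/4) = 11.05 servings → $6.63.
kale + whole-barley bread with both tight: 2.952 servings and 1.048 servings → $3.96.
kale + sweet potato with both tight: 2.906 servings and 1.094 servings → $4.14.
whole-barley bread + sweet potato with both targets exact would need a negative amount; discard.
Cheapest feasible corner: $3.96.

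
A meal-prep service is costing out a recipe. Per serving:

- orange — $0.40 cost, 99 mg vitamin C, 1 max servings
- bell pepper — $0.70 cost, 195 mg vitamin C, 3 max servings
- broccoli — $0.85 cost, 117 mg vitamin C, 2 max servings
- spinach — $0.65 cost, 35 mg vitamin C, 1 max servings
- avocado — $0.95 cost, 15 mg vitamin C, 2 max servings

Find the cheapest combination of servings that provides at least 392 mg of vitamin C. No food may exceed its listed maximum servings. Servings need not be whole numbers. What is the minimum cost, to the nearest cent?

$1.41

Cost per mg of vitamin C: bell pepper $0.0036, orange $0.0040, broccoli $0.0073, spinach $0.0186, avocado $0.0633.
Take 2.01 servings of bell pepper: +392.0 mg vitamin C for $1.41 (total $1.41, still need 0.0 mg).
Greedy by cheapest-per-mg is optimal for a single linear constraint, so the minimum cost is $1.41.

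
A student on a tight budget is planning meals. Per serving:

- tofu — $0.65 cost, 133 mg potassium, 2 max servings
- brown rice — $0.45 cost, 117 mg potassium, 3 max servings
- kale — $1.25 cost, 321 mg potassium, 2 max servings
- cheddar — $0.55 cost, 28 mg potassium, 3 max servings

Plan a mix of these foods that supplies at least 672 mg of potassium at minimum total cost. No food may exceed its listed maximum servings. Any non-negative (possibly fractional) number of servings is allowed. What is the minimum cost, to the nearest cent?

Cost per mg of potassium: brown rice $0.0038, kale $0.0039, tofu $0.0049, cheddar $0.0196.
Take 3 servings of brown rice: +351.0 mg potassium for $1.35 (total $1.35, still need 321.0 mg).
Take 1 serving of kale: +321.0 mg potassium for $1.25 (total $2.60, still need 0.0 mg).
Filling from the cheapest source first is optimal under one linear minimum: $2.60.

$2.60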